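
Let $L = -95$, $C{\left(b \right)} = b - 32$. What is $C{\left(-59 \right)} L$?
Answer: $8645$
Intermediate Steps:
$C{\left(b \right)} = -32 + b$
$C{\left(-59 \right)} L = \left(-32 - 59\right) \left(-95\right) = \left(-91\right) \left(-95\right) = 8645$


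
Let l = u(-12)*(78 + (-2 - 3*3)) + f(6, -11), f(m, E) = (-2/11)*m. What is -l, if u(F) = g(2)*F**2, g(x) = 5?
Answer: -530628/11 ≈ -48239.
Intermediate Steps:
f(m, E) = -2*m/11 (f(m, E) = (-2*1/11)*m = -2*m/11)
u(F) = 5*F**2
l = 530628/11 (l = (5*(-12)**2)*(78 + (-2 - 3*3)) - 2/11*6 = (5*144)*(78 + (-2 - 9)) - 12/11 = 720*(78 - 11) - 12/11 = 720*67 - 12/11 = 48240 - 12/11 = 530628/11 ≈ 48239.)
-l = -1*530628/11 = -530628/11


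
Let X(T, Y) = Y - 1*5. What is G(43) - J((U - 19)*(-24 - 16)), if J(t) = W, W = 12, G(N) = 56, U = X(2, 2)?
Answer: 44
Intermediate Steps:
X(T, Y) = -5 + Y (X(T, Y) = Y - 5 = -5 + Y)
U = -3 (U = -5 + 2 = -3)
J(t) = 12
G(43) - J((U - 19)*(-24 - 16)) = 56 - 1*12 = 56 - 12 = 44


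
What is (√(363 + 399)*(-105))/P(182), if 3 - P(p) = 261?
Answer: 35*√762/86 ≈ 11.234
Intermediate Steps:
P(p) = -258 (P(p) = 3 - 1*261 = 3 - 261 = -258)
(√(363 + 399)*(-105))/P(182) = (√(363 + 399)*(-105))/(-258) = (√762*(-105))*(-1/258) = -105*√762*(-1/258) = 35*√762/86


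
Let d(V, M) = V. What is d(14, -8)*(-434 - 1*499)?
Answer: -13062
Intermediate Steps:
d(14, -8)*(-434 - 1*499) = 14*(-434 - 1*499) = 14*(-434 - 499) = 14*(-933) = -13062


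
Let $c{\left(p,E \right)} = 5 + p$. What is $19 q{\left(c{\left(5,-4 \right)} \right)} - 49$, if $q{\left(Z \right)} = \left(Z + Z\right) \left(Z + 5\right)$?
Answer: $5651$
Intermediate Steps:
$q{\left(Z \right)} = 2 Z \left(5 + Z\right)$
$19 q{\left(c{\left(5,-4 \right)} \right)} - 49 = 19 \cdot 2 \left(5 + 5\right) \left(5 + \left(5 + 5\right)\right) - 49 = 19 \cdot 2 \cdot 10 \left(5 + 10\right) - 49 = 19 \cdot 2 \cdot 10 \cdot 15 - 49 = 19 \cdot 300 - 49 = 5700 - 49 = 5651$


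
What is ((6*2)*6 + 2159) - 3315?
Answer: -1084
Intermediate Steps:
((6*2)*6 + 2159) - 3315 = (12*6 + 2159) - 3315 = (72 + 2159) - 3315 = 2231 - 3315 = -1084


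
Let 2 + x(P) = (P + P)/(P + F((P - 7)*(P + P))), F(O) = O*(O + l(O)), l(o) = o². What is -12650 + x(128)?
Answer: -2937915094829418/232209539585 ≈ -12652.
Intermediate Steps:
F(O) = O*(O + O²)
x(P) = -2 + 2*P/(P + 4*P²*(-7 + P)²*(1 + 2*P*(-7 + P))) (x(P) = -2 + (P + P)/(P + ((P - 7)*(P + P))²*(1 + (P - 7)*(P + P))) = -2 + (2*P)/(P + ((-7 + P)*(2*P))²*(1 + (-7 + P)*(2*P))) = -2 + (2*P)/(P + (2*P*(-7 + P))²*(1 + 2*P*(-7 + P))) = -2 + (2*P)/(P + (4*P²*(-7 + P)²)*(1 + 2*P*(-7 + P))) = -2 + (2*P)/(P + 4*P²*(-7 + P)²*(1 + 2*P*(-7 + P))) = -2 + 2*P/(P + 4*P²*(-7 + P)²*(1 + 2*P*(-7 + P))))
-12650 + x(128) = -12650 - 8*128*(-7 + 128)²*(1 + 2*128*(-7 + 128))/(1 + 4*128*(-7 + 128)²*(1 + 2*128*(-7 + 128))) = -12650 - 8*128*121²*(1 + 2*128*121)/(1 + 4*128*121²*(1 + 2*128*121)) = -12650 - 8*128*14641*(1 + 30976)/(1 + 4*128*14641*(1 + 30976)) = -12650 - 8*128*14641*30977/(1 + 4*128*14641*30977) = -12650 - 8*128*14641*30977/(1 + 232209539584) = -12650 - 8*128*14641*30977/232209539585 = -12650 - 8*128*1/232209539585*14641*30977 = -12650 - 464419079168/232209539585 = -2937915094829418/232209539585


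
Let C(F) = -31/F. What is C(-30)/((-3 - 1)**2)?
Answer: 31/480 ≈ 0.064583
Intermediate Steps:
C(-30)/((-3 - 1)**2) = (-31/(-30))/((-3 - 1)**2) = (-31*(-1/30))/((-4)**2) = (31/30)/16 = (31/30)*(1/16) = 31/480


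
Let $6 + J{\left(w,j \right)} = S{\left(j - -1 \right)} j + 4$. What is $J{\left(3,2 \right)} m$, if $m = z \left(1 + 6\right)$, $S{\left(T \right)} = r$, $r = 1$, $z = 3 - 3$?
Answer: $0$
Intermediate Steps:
$z = 0$
$S{\left(T \right)} = 1$
$J{\left(w,j \right)} = -2 + j$ ($J{\left(w,j \right)} = -6 + \left(1 j + 4\right) = -6 + \left(j + 4\right) = -6 + \left(4 + j\right) = -2 + j$)
$m = 0$ ($m = 0 \left(1 + 6\right) = 0 \cdot 7 = 0$)
$J{\left(3,2 \right)} m = \left(-2 + 2\right) 0 = 0 \cdot 0 = 0$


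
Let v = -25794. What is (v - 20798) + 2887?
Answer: -43705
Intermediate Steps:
(v - 20798) + 2887 = (-25794 - 20798) + 2887 = -46592 + 2887 = -43705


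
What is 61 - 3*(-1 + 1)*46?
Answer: 61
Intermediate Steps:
61 - 3*(-1 + 1)*46 = 61 - 3*0*46 = 61 + 0*46 = 61 + 0 = 61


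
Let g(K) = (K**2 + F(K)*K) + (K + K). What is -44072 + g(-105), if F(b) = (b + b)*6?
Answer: 99043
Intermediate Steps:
F(b) = 12*b (F(b) = (2*b)*6 = 12*b)
g(K) = 2*K + 13*K**2 (g(K) = (K**2 + (12*K)*K) + (K + K) = (K**2 + 12*K**2) + 2*K = 13*K**2 + 2*K = 2*K + 13*K**2)
-44072 + g(-105) = -44072 - 105*(2 + 13*(-105)) = -44072 - 105*(2 - 1365) = -44072 - 105*(-1363) = -44072 + 143115 = 99043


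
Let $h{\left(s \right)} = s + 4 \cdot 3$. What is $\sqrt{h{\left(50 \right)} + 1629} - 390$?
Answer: $-390 + \sqrt{1691} \approx -348.88$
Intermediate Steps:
$h{\left(s \right)} = 12 + s$ ($h{\left(s \right)} = s + 12 = 12 + s$)
$\sqrt{h{\left(50 \right)} + 1629} - 390 = \sqrt{\left(12 + 50\right) + 1629} - 390 = \sqrt{62 + 1629} - 390 = \sqrt{1691} - 390 = -390 + \sqrt{1691}$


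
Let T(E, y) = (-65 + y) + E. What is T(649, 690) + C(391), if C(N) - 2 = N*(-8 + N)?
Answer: 151029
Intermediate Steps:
T(E, y) = -65 + E + y
C(N) = 2 + N*(-8 + N)
T(649, 690) + C(391) = (-65 + 649 + 690) + (2 + 391² - 8*391) = 1274 + (2 + 152881 - 3128) = 1274 + 149755 = 151029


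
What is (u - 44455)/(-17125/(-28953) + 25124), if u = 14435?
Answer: -869169060/727432297 ≈ -1.1948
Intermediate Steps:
(u - 44455)/(-17125/(-28953) + 25124) = (14435 - 44455)/(-17125/(-28953) + 25124) = -30020/(-17125*(-1/28953) + 25124) = -30020/(17125/28953 + 25124) = -30020/727432297/28953 = -30020*28953/727432297 = -869169060/727432297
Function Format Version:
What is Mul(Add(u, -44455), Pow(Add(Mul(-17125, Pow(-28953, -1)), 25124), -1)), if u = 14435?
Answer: Rational(-869169060, 727432297) ≈ -1.1948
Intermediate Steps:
Mul(Add(u, -44455), Pow(Add(Mul(-17125, Pow(-28953, -1)), 25124), -1)) = Mul(Add(14435, -44455), Pow(Add(Mul(-17125, Pow(-28953, -1)), 25124), -1)) = Mul(-30020, Pow(Add(Mul(-17125, Rational(-1, 28953)), 25124), -1)) = Mul(-30020, Pow(Add(Rational(17125, 28953), 25124), -1)) = Mul(-30020, Pow(Rational(727432297, 28953), -1)) = Mul(-30020, Rational(28953, 727432297)) = Rational(-869169060, 727432297)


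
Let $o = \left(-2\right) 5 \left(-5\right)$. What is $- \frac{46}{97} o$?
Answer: $- \frac{2300}{97} \approx -23.711$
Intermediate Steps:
$o = 50$ ($o = \left(-10\right) \left(-5\right) = 50$)
$- \frac{46}{97} o = - \frac{46}{97} \cdot 50 = \left(-46\right) \frac{1}{97} \cdot 50 = \left(- \frac{46}{97}\right) 50 = - \frac{2300}{97}$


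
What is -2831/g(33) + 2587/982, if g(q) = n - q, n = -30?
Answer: 2943023/61866 ≈ 47.571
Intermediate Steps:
g(q) = -30 - q
-2831/g(33) + 2587/982 = -2831/(-30 - 1*33) + 2587/982 = -2831/(-30 - 33) + 2587*(1/982) = -2831/(-63) + 2587/982 = -2831*(-1/63) + 2587/982 = 2831/63 + 2587/982 = 2943023/61866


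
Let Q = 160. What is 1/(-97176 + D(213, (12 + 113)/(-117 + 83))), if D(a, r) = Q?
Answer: -1/97016 ≈ -1.0308e-5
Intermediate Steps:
D(a, r) = 160
1/(-97176 + D(213, (12 + 113)/(-117 + 83))) = 1/(-97176 + 160) = 1/(-97016) = -1/97016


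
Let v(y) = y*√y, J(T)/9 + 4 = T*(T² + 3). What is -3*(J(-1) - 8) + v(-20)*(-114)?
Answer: 240 + 4560*I*√5 ≈ 240.0 + 10196.0*I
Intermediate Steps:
J(T) = -36 + 9*T*(3 + T²) (J(T) = -36 + 9*(T*(T² + 3)) = -36 + 9*(T*(3 + T²)) = -36 + 9*T*(3 + T²))
v(y) = y^(3/2)
-3*(J(-1) - 8) + v(-20)*(-114) = -3*((-36 + 9*(-1)³ + 27*(-1)) - 8) + (-20)^(3/2)*(-114) = -3*((-36 + 9*(-1) - 27) - 8) - 40*I*√5*(-114) = -3*((-36 - 9 - 27) - 8) + 4560*I*√5 = -3*(-72 - 8) + 4560*I*√5 = -3*(-80) + 4560*I*√5 = 240 + 4560*I*√5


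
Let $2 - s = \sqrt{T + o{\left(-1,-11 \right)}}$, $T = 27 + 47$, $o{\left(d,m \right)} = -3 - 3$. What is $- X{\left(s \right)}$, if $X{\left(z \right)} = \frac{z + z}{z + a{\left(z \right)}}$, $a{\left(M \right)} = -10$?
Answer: $-42 + 10 \sqrt{17} \approx -0.76894$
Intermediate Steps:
$o{\left(d,m \right)} = -6$
$T = 74$
$s = 2 - 2 \sqrt{17}$ ($s = 2 - \sqrt{74 - 6} = 2 - \sqrt{68} = 2 - 2 \sqrt{17} \approx -6.2462$)
$X{\left(z \right)} = \frac{2 z}{-10 + z}$ ($X{\left(z \right)} = \frac{z + z}{z - 10} = \frac{2 z}{-10 + z}$)
$- X{\left(s \right)} = - \frac{2 \left(2 - 2 \sqrt{17}\right)}{-10 + \left(2 - 2 \sqrt{17}\right)} = - \frac{2 \left(2 - 2 \sqrt{17}\right)}{-8 - 2 \sqrt{17}}$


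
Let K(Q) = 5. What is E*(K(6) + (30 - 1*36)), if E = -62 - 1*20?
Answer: 82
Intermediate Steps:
E = -82 (E = -62 - 20 = -82)
E*(K(6) + (30 - 1*36)) = -82*(5 + (30 - 1*36)) = -82*(5 + (30 - 36)) = -82*(5 - 6) = -82*(-1) = 82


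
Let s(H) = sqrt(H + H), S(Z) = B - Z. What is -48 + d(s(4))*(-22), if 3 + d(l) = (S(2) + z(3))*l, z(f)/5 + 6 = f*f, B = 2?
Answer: 18 - 660*sqrt(2) ≈ -915.38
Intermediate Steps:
z(f) = -30 + 5*f**2 (z(f) = -30 + 5*(f*f) = -30 + 5*f**2)
S(Z) = 2 - Z
s(H) = sqrt(2)*sqrt(H) (s(H) = sqrt(2*H) = sqrt(2)*sqrt(H))
d(l) = -3 + 15*l (d(l) = -3 + ((2 - 1*2) + (-30 + 5*3**2))*l = -3 + ((2 - 2) + (-30 + 5*9))*l = -3 + (0 + (-30 + 45))*l = -3 + (0 + 15)*l = -3 + 15*l)
-48 + d(s(4))*(-22) = -48 + (-3 + 15*(sqrt(2)*sqrt(4)))*(-22) = -48 + (-3 + 15*(sqrt(2)*2))*(-22) = -48 + (-3 + 15*(2*sqrt(2)))*(-22) = -48 + (-3 + 30*sqrt(2))*(-22) = -48 + (66 - 660*sqrt(2)) = 18 - 660*sqrt(2)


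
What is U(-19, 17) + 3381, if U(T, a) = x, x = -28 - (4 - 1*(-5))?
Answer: 3344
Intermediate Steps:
x = -37 (x = -28 - (4 + 5) = -28 - 1*9 = -28 - 9 = -37)
U(T, a) = -37
U(-19, 17) + 3381 = -37 + 3381 = 3344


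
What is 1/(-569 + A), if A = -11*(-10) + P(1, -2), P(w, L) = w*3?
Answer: -1/456 ≈ -0.0021930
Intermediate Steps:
P(w, L) = 3*w
A = 113 (A = -11*(-10) + 3*1 = 110 + 3 = 113)
1/(-569 + A) = 1/(-569 + 113) = 1/(-456) = -1/456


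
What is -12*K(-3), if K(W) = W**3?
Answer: 324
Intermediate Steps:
-12*K(-3) = -12*(-3)**3 = -12*(-27) = 324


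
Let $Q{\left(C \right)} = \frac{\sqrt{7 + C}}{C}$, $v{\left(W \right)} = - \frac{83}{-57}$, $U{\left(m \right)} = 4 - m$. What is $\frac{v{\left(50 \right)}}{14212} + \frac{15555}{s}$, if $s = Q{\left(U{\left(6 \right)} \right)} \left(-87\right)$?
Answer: $\frac{83}{810084} + \frac{2074 \sqrt{5}}{29} \approx 159.92$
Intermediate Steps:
$v{\left(W \right)} = \frac{83}{57}$ ($v{\left(W \right)} = \left(-83\right) \left(- \frac{1}{57}\right) = \frac{83}{57}$)
$Q{\left(C \right)} = \frac{\sqrt{7 + C}}{C}$
$s = \frac{87 \sqrt{5}}{2}$ ($s = \frac{\sqrt{7 + \left(4 - 6\right)}}{4 - 6} \left(-87\right) = \frac{\sqrt{7 - 2}}{-2} \left(-87\right) = - \frac{\sqrt{5}}{2} \left(-87\right) = \frac{87 \sqrt{5}}{2} \approx 97.269$)
$\frac{v{\left(50 \right)}}{14212} + \frac{15555}{s} = \frac{83}{57 \cdot 14212} + \frac{15555}{\frac{87}{2} \sqrt{5}} = \frac{83}{57} \cdot \frac{1}{14212} + 15555 \frac{2 \sqrt{5}}{435} = \frac{83}{810084} + \frac{2074 \sqrt{5}}{29}$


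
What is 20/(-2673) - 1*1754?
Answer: -4688462/2673 ≈ -1754.0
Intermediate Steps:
20/(-2673) - 1*1754 = 20*(-1/2673) - 1754 = -20/2673 - 1754 = -4688462/2673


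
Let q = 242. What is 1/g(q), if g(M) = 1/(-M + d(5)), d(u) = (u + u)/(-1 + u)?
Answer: -479/2 ≈ -239.50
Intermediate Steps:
d(u) = 2*u/(-1 + u) (d(u) = (2*u)/(-1 + u) = 2*u/(-1 + u))
g(M) = 1/(5/2 - M) (g(M) = 1/(-M + 2*5/(-1 + 5)) = 1/(-M + 2*5/4) = 1/(-M + 2*5*(1/4)) = 1/(-M + 5/2) = 1/(5/2 - M))
1/g(q) = 1/(-2/(-5 + 2*242)) = 1/(-2/(-5 + 484)) = 1/(-2/479) = -479/2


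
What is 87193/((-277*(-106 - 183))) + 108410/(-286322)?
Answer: 479021424/674145149 ≈ 0.71056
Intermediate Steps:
87193/((-277*(-106 - 183))) + 108410/(-286322) = 87193/((-277*(-289))) + 108410*(-1/286322) = 87193/80053 - 54205/143161 = 87193*(1/80053) - 54205/143161 = 5129/4709 - 54205/143161 = 479021424/674145149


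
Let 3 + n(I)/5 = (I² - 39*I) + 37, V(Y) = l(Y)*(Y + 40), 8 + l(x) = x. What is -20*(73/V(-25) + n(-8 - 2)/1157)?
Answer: -4849756/114543 ≈ -42.340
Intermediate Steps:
l(x) = -8 + x
V(Y) = (-8 + Y)*(40 + Y) (V(Y) = (-8 + Y)*(Y + 40) = (-8 + Y)*(40 + Y))
n(I) = 170 - 195*I + 5*I² (n(I) = -15 + 5*((I² - 39*I) + 37) = -15 + 5*(37 + I² - 39*I) = -15 + (185 - 195*I + 5*I²) = 170 - 195*I + 5*I²)
-20*(73/V(-25) + n(-8 - 2)/1157) = -20*(73/(((-8 - 25)*(40 - 25))) + (170 - 195*(-8 - 2) + 5*(-8 - 2)²)/1157) = -20*(73/((-33*15)) + (170 - 195*(-10) + 5*(-10)²)*(1/1157)) = -20*(73/(-495) + (170 + 1950 + 5*100)*(1/1157)) = -20*(73*(-1/495) + (170 + 1950 + 500)*(1/1157)) = -20*(-73/495 + 2620*(1/1157)) = -20*(-73/495 + 2620/1157) = -20*1212439/572715 = -4849756/114543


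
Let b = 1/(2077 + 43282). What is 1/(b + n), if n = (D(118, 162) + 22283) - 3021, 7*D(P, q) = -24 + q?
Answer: 317513/6122194955 ≈ 5.1863e-5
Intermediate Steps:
D(P, q) = -24/7 + q/7 (D(P, q) = (-24 + q)/7 = -24/7 + q/7)
b = 1/45359 ≈ 2.2046e-5
n = 134972/7 (n = ((-24/7 + (1/7)*162) + 22283) - 3021 = ((-24/7 + 162/7) + 22283) - 3021 = (138/7 + 22283) - 3021 = 156119/7 - 3021 = 134972/7 ≈ 19282.)
1/(b + n) = 1/(1/45359 + 134972/7) = 1/(6122194955/317513) = 317513/6122194955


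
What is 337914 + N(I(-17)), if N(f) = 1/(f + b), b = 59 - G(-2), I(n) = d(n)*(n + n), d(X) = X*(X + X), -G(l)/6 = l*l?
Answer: 6612639065/19569 ≈ 3.3791e+5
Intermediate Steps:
G(l) = -6*l² (G(l) = -6*l*l = -6*l²)
d(X) = 2*X² (d(X) = X*(2*X) = 2*X²)
I(n) = 4*n³ (I(n) = (2*n²)*(n + n) = (2*n²)*(2*n) = 4*n³)
b = 83 (b = 59 - (-6)*(-2)² = 59 - (-6)*4 = 59 - 1*(-24) = 59 + 24 = 83)
N(f) = 1/(83 + f) (N(f) = 1/(f + 83) = 1/(83 + f))
337914 + N(I(-17)) = 337914 + 1/(83 + 4*(-17)³) = 337914 + 1/(83 + 4*(-4913)) = 337914 + 1/(83 - 19652) = 337914 + 1/(-19569) = 337914 - 1/19569 = 6612639065/19569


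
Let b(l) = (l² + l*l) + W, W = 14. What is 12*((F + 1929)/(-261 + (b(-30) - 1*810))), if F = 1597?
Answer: 42312/743 ≈ 56.948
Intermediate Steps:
b(l) = 14 + 2*l² (b(l) = (l² + l*l) + 14 = (l² + l²) + 14 = 2*l² + 14 = 14 + 2*l²)
12*((F + 1929)/(-261 + (b(-30) - 1*810))) = 12*((1597 + 1929)/(-261 + ((14 + 2*(-30)²) - 1*810))) = 12*(3526/(-261 + ((14 + 2*900) - 810))) = 12*(3526/(-261 + ((14 + 1800) - 810))) = 12*(3526/(-261 + (1814 - 810))) = 12*(3526/(-261 + 1004)) = 12*(3526/743) = 42312/743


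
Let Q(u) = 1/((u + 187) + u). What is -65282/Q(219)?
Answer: -40801250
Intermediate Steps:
Q(u) = 1/(187 + 2*u) (Q(u) = 1/((187 + u) + u) = 1/(187 + 2*u))
-65282/Q(219) = -65282/(1/(187 + 2*219)) = -65282/(1/(187 + 438)) = -65282/(1/625) = -65282/1/625 = -65282*625 = -40801250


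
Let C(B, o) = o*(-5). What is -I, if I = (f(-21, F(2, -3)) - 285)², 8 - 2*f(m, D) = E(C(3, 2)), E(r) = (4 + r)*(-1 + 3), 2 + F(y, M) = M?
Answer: -75625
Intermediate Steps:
C(B, o) = -5*o
F(y, M) = -2 + M
E(r) = 8 + 2*r (E(r) = (4 + r)*2 = 8 + 2*r)
f(m, D) = 10 (f(m, D) = 4 - (8 + 2*(-5*2))/2 = 4 - (8 + 2*(-10))/2 = 4 - (8 - 20)/2 = 4 - ½*(-12) = 4 + 6 = 10)
I = 75625 (I = (10 - 285)² = (-275)² = 75625)
-I = -1*75625 = -75625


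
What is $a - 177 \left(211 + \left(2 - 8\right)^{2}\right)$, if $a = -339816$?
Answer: $-383535$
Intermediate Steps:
$a - 177 \left(211 + \left(2 - 8\right)^{2}\right) = -339816 - 177 \left(211 + \left(2 - 8\right)^{2}\right) = -339816 - 177 \left(211 + \left(-6\right)^{2}\right) = -339816 - 177 \left(211 + 36\right) = -339816 - 177 \cdot 247 = -339816 - 43719 = -383535$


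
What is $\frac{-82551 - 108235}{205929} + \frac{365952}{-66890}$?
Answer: $- \frac{44060902474}{6887295405} \approx -6.3974$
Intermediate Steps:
$\frac{-82551 - 108235}{205929} + \frac{365952}{-66890} = \left(-82551 - 108235\right) \frac{1}{205929} + 365952 \left(- \frac{1}{66890}\right) = \left(-190786\right) \frac{1}{205929} - \frac{182976}{33445} = - \frac{190786}{205929} - \frac{182976}{33445} = - \frac{44060902474}{6887295405}$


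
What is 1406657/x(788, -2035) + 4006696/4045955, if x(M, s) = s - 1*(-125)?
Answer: -227344725323/309110962 ≈ -735.48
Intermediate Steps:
x(M, s) = 125 + s (x(M, s) = s + 125 = 125 + s)
1406657/x(788, -2035) + 4006696/4045955 = 1406657/(125 - 2035) + 4006696/4045955 = 1406657/(-1910) + 4006696*(1/4045955) = 1406657*(-1/1910) + 4006696/4045955 = -1406657/1910 + 4006696/4045955 = -227344725323/309110962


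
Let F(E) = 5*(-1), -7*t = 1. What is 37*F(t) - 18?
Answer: -203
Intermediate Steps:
t = -1/7 (t = -1/7*1 = -1/7 ≈ -0.14286)
F(E) = -5
37*F(t) - 18 = 37*(-5) - 18 = -185 - 18 = -203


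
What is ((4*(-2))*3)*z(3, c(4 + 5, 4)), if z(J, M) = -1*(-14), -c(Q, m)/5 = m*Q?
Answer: -336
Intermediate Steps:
c(Q, m) = -5*Q*m (c(Q, m) = -5*m*Q = -5*Q*m)
z(J, M) = 14
((4*(-2))*3)*z(3, c(4 + 5, 4)) = ((4*(-2))*3)*14 = -8*3*14 = -24*14 = -336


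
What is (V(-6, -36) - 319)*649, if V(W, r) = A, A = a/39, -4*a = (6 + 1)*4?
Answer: -8078752/39 ≈ -2.0715e+5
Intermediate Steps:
a = -7 (a = -(6 + 1)*4/4 = -7*4/4 = -¼*28 = -7)
A = -7/39 ≈ -0.17949
V(W, r) = -7/39
(V(-6, -36) - 319)*649 = (-7/39 - 319)*649 = -12448/39*649 = -8078752/39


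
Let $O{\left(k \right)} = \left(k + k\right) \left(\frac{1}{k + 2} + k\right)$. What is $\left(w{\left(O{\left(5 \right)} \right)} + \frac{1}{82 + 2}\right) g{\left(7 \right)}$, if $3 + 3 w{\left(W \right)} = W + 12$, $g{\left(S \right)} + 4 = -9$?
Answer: $- \frac{22009}{84} \approx -262.01$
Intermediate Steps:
$O{\left(k \right)} = 2 k \left(k + \frac{1}{2 + k}\right)$ ($O{\left(k \right)} = 2 k \left(\frac{1}{2 + k} + k\right) = 2 k \left(k + \frac{1}{2 + k}\right)$)
$g{\left(S \right)} = -13$ ($g{\left(S \right)} = -4 - 9 = -13$)
$w{\left(W \right)} = 3 + \frac{W}{3}$ ($w{\left(W \right)} = -1 + \frac{W + 12}{3} = -1 + \frac{12 + W}{3} = -1 + \left(4 + \frac{W}{3}\right) = 3 + \frac{W}{3}$)
$\left(w{\left(O{\left(5 \right)} \right)} + \frac{1}{82 + 2}\right) g{\left(7 \right)} = \left(\left(3 + \frac{2 \cdot 5 \frac{1}{2 + 5} \left(1 + 5^{2} + 2 \cdot 5\right)}{3}\right) + \frac{1}{82 + 2}\right) \left(-13\right) = \left(\left(3 + \frac{2 \cdot 5 \cdot \frac{1}{7} \left(1 + 25 + 10\right)}{3}\right) + \frac{1}{84}\right) \left(-13\right) = \left(\left(3 + \frac{2 \cdot 5 \cdot \frac{1}{7} \cdot 36}{3}\right) + \frac{1}{84}\right) \left(-13\right) = \left(\left(3 + \frac{1}{3} \cdot \frac{360}{7}\right) + \frac{1}{84}\right) \left(-13\right) = \left(\left(3 + \frac{120}{7}\right) + \frac{1}{84}\right) \left(-13\right) = \left(\frac{141}{7} + \frac{1}{84}\right) \left(-13\right) = \frac{1693}{84} \left(-13\right) = - \frac{22009}{84}$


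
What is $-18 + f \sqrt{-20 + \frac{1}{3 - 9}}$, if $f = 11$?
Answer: $-18 + \frac{121 i \sqrt{6}}{6} \approx -18.0 + 49.398 i$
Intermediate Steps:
$-18 + f \sqrt{-20 + \frac{1}{3 - 9}} = -18 + 11 \sqrt{-20 + \frac{1}{3 - 9}} = -18 + 11 \sqrt{-20 + \frac{1}{-6}} = -18 + 11 \sqrt{-20 - \frac{1}{6}} = -18 + 11 \sqrt{- \frac{121}{6}} = -18 + 11 \frac{11 i \sqrt{6}}{6} = -18 + \frac{121 i \sqrt{6}}{6}$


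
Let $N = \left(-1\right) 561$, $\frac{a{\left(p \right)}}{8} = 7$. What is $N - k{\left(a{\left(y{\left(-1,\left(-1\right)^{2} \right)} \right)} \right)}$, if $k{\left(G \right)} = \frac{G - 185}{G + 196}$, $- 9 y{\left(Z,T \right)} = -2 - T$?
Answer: $- \frac{47081}{84} \approx -560.49$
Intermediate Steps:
$y{\left(Z,T \right)} = \frac{2}{9} + \frac{T}{9}$ ($y{\left(Z,T \right)} = - \frac{-2 - T}{9} = \frac{2}{9} + \frac{T}{9}$)
$a{\left(p \right)} = 56$ ($a{\left(p \right)} = 8 \cdot 7 = 56$)
$k{\left(G \right)} = \frac{-185 + G}{196 + G}$
$N = -561$
$N - k{\left(a{\left(y{\left(-1,\left(-1\right)^{2} \right)} \right)} \right)} = -561 - \frac{-185 + 56}{196 + 56} = -561 - \frac{1}{252} \left(-129\right) = -561 - - \frac{43}{84} = -561 + \frac{43}{84} = - \frac{47081}{84}$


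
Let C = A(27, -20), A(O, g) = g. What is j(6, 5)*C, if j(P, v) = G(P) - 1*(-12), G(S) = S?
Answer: -360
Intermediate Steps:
j(P, v) = 12 + P (j(P, v) = P - 1*(-12) = P + 12 = 12 + P)
C = -20
j(6, 5)*C = (12 + 6)*(-20) = 18*(-20) = -360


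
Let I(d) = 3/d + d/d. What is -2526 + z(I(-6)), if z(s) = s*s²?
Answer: -20207/8 ≈ -2525.9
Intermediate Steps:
I(d) = 1 + 3/d (I(d) = 3/d + 1 = 1 + 3/d)
z(s) = s³
-2526 + z(I(-6)) = -2526 + ((3 - 6)/(-6))³ = -2526 + (-⅙*(-3))³ = -2526 + (½)³ = -2526 + ⅛ = -20207/8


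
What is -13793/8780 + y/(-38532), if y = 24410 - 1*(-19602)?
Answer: -229474309/84577740 ≈ -2.7132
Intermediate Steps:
y = 44012 (y = 24410 + 19602 = 44012)
-13793/8780 + y/(-38532) = -13793/8780 + 44012/(-38532) = -13793*1/8780 + 44012*(-1/38532) = -13793/8780 - 11003/9633 = -229474309/84577740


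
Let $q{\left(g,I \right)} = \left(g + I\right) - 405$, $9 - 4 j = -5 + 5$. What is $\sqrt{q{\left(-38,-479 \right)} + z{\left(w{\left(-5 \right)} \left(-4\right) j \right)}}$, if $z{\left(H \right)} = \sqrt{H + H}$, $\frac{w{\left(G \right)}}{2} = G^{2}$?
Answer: $\sqrt{-922 + 30 i} \approx 0.4939 + 30.368 i$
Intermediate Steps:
$w{\left(G \right)} = 2 G^{2}$
$j = \frac{9}{4}$ ($j = \frac{9}{4} - \frac{-5 + 5}{4} = \frac{9}{4} - 0 = \frac{9}{4} + 0 = \frac{9}{4} \approx 2.25$)
$q{\left(g,I \right)} = -405 + I + g$ ($q{\left(g,I \right)} = \left(I + g\right) - 405 = -405 + I + g$)
$z{\left(H \right)} = \sqrt{2} \sqrt{H}$ ($z{\left(H \right)} = \sqrt{2 H} = \sqrt{2} \sqrt{H}$)
$\sqrt{q{\left(-38,-479 \right)} + z{\left(w{\left(-5 \right)} \left(-4\right) j \right)}} = \sqrt{\left(-405 - 479 - 38\right) + \sqrt{2} \sqrt{2 \left(-5\right)^{2} \left(-4\right) \frac{9}{4}}} = \sqrt{-922 + \sqrt{2} \sqrt{2 \cdot 25 \left(-4\right) \frac{9}{4}}} = \sqrt{-922 + \sqrt{2} \sqrt{50 \left(-4\right) \frac{9}{4}}} = \sqrt{-922 + \sqrt{2} \sqrt{\left(-200\right) \frac{9}{4}}} = \sqrt{-922 + \sqrt{2} \sqrt{-450}} = \sqrt{-922 + \sqrt{2} \cdot 15 i \sqrt{2}} = \sqrt{-922 + 30 i}$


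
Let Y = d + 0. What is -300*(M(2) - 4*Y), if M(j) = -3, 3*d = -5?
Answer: -1100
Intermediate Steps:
d = -5/3 (d = (⅓)*(-5) = -5/3 ≈ -1.6667)
Y = -5/3 (Y = -5/3 + 0 = -5/3 ≈ -1.6667)
-300*(M(2) - 4*Y) = -300*(-3 - 4*(-5/3)) = -300*(-3 + 20/3) = -300*11/3 = -1100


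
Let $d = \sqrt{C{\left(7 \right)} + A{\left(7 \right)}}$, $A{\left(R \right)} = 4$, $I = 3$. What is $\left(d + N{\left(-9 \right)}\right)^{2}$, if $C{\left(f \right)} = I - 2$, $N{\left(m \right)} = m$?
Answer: $\left(9 - \sqrt{5}\right)^{2} \approx 45.751$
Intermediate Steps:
$C{\left(f \right)} = 1$ ($C{\left(f \right)} = 3 - 2 = 1$)
$d = \sqrt{5}$ ($d = \sqrt{1 + 4} = \sqrt{5} \approx 2.2361$)
$\left(d + N{\left(-9 \right)}\right)^{2} = \left(\sqrt{5} - 9\right)^{2} = \left(-9 + \sqrt{5}\right)^{2}$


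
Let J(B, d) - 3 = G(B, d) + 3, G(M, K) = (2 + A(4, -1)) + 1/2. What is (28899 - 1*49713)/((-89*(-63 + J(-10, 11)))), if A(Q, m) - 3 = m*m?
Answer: -41628/8989 ≈ -4.6310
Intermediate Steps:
A(Q, m) = 3 + m² (A(Q, m) = 3 + m*m = 3 + m²)
G(M, K) = 13/2 (G(M, K) = (2 + (3 + (-1)²)) + 1/2 = (2 + (3 + 1)) + ½ = (2 + 4) + ½ = 6 + ½ = 13/2)
J(B, d) = 25/2 (J(B, d) = 3 + (13/2 + 3) = 3 + 19/2 = 25/2)
(28899 - 1*49713)/((-89*(-63 + J(-10, 11)))) = (28899 - 1*49713)/((-89*(-63 + 25/2))) = (28899 - 49713)/((-89*(-101/2))) = -20814/8989/2 = -20814*2/8989 = -41628/8989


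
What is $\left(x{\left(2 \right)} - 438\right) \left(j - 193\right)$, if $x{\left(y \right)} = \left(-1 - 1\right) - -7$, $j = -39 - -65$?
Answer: $72311$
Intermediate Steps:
$j = 26$ ($j = -39 + 65 = 26$)
$x{\left(y \right)} = 5$ ($x{\left(y \right)} = -2 + 7 = 5$)
$\left(x{\left(2 \right)} - 438\right) \left(j - 193\right) = \left(5 - 438\right) \left(26 - 193\right) = \left(-433\right) \left(-167\right) = 72311$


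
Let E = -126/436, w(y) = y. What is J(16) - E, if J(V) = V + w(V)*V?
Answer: 59359/218 ≈ 272.29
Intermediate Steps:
E = -63/218 (E = -126*1/436 = -63/218 ≈ -0.28899)
J(V) = V + V**2 (J(V) = V + V*V = V + V**2)
J(16) - E = 16*(1 + 16) - 1*(-63/218) = 16*17 + 63/218 = 272 + 63/218 = 59359/218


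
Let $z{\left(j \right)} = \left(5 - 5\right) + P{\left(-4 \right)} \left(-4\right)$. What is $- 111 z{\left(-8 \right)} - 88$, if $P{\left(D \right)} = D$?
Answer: $-1864$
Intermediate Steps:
$z{\left(j \right)} = 16$ ($z{\left(j \right)} = \left(5 - 5\right) - -16 = 0 + 16 = 16$)
$- 111 z{\left(-8 \right)} - 88 = \left(-111\right) 16 - 88 = -1776 - 88 = -1864$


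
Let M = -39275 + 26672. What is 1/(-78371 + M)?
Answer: -1/90974 ≈ -1.0992e-5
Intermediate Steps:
M = -12603
1/(-78371 + M) = 1/(-78371 - 12603) = 1/(-90974) = -1/90974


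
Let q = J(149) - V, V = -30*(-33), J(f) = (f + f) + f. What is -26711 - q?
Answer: -26168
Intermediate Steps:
J(f) = 3*f (J(f) = 2*f + f = 3*f)
V = 990
q = -543 (q = 3*149 - 1*990 = 447 - 990 = -543)
-26711 - q = -26711 - 1*(-543) = -26711 + 543 = -26168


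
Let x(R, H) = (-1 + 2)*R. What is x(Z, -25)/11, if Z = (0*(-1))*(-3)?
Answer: 0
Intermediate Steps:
Z = 0 (Z = 0*(-3) = 0)
x(R, H) = R (x(R, H) = 1*R = R)
x(Z, -25)/11 = 0/11 = 0*(1/11) = 0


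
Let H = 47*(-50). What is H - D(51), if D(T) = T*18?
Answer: -3268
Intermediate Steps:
H = -2350
D(T) = 18*T
H - D(51) = -2350 - 18*51 = -2350 - 1*918 = -2350 - 918 = -3268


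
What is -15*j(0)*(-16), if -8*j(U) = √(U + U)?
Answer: 0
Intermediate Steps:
j(U) = -√2*√U/8 (j(U) = -√(U + U)/8 = -√2*√U/8)
-15*j(0)*(-16) = -(-15)*√2*√0/8*(-16) = -(-15)*√2*0/8*(-16) = -15*0*(-16) = 0*(-16) = 0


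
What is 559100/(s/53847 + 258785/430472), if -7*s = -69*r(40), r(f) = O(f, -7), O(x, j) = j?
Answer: 4319909591944800/4635031109 ≈ 9.3201e+5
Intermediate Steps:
r(f) = -7
s = -69 (s = -(-69)*(-7)/7 = -1/7*483 = -69)
559100/(s/53847 + 258785/430472) = 559100/(-69/53847 + 258785/430472) = 559100/(-69*1/53847 + 258785*(1/430472)) = 559100/(-23/17949 + 258785/430472) = 559100/(4635031109/7726541928) = 559100*(7726541928/4635031109) = 4319909591944800/4635031109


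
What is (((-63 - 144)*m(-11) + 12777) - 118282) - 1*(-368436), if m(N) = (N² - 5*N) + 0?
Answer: 226499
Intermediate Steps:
m(N) = N² - 5*N
(((-63 - 144)*m(-11) + 12777) - 118282) - 1*(-368436) = (((-63 - 144)*(-11*(-5 - 11)) + 12777) - 118282) - 1*(-368436) = ((-(-2277)*(-16) + 12777) - 118282) + 368436 = ((-207*176 + 12777) - 118282) + 368436 = ((-36432 + 12777) - 118282) + 368436 = (-23655 - 118282) + 368436 = -141937 + 368436 = 226499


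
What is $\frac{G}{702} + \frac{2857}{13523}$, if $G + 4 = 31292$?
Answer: $\frac{212556619}{4746573} \approx 44.781$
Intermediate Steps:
$G = 31288$ ($G = -4 + 31292 = 31288$)
$\frac{G}{702} + \frac{2857}{13523} = \frac{31288}{702} + \frac{2857}{13523} = 31288 \cdot \frac{1}{702} + 2857 \cdot \frac{1}{13523} = \frac{15644}{351} + \frac{2857}{13523} = \frac{212556619}{4746573}$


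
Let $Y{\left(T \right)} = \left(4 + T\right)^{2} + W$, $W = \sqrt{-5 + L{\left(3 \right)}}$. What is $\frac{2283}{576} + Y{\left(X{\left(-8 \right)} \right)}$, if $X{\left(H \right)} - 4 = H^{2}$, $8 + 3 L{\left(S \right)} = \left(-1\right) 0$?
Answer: $\frac{996089}{192} + \frac{i \sqrt{69}}{3} \approx 5188.0 + 2.7689 i$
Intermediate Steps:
$L{\left(S \right)} = - \frac{8}{3}$ ($L{\left(S \right)} = - \frac{8}{3} + \frac{\left(-1\right) 0}{3} = - \frac{8}{3} + \frac{1}{3} \cdot 0 = - \frac{8}{3} + 0 = - \frac{8}{3}$)
$W = \frac{i \sqrt{69}}{3}$ ($W = \sqrt{-5 - \frac{8}{3}} = \sqrt{- \frac{23}{3}} = \frac{i \sqrt{69}}{3} \approx 2.7689 i$)
$X{\left(H \right)} = 4 + H^{2}$
$Y{\left(T \right)} = \left(4 + T\right)^{2} + \frac{i \sqrt{69}}{3}$
$\frac{2283}{576} + Y{\left(X{\left(-8 \right)} \right)} = \frac{2283}{576} + \left(\left(4 + \left(4 + \left(-8\right)^{2}\right)\right)^{2} + \frac{i \sqrt{69}}{3}\right) = 2283 \cdot \frac{1}{576} + \left(\left(4 + \left(4 + 64\right)\right)^{2} + \frac{i \sqrt{69}}{3}\right) = \frac{761}{192} + \left(\left(4 + 68\right)^{2} + \frac{i \sqrt{69}}{3}\right) = \frac{761}{192} + \left(72^{2} + \frac{i \sqrt{69}}{3}\right) = \frac{761}{192} + \left(5184 + \frac{i \sqrt{69}}{3}\right) = \frac{996089}{192} + \frac{i \sqrt{69}}{3}$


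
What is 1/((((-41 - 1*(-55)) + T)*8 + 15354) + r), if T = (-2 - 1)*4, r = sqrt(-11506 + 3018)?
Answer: 7685/118122694 - I*sqrt(2122)/118122694 ≈ 6.506e-5 - 3.8998e-7*I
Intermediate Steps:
r = 2*I*sqrt(2122) (r = sqrt(-8488) = 2*I*sqrt(2122) ≈ 92.13*I)
T = -12 (T = -3*4 = -12)
1/((((-41 - 1*(-55)) + T)*8 + 15354) + r) = 1/((((-41 - 1*(-55)) - 12)*8 + 15354) + 2*I*sqrt(2122)) = 1/((((-41 + 55) - 12)*8 + 15354) + 2*I*sqrt(2122)) = 1/(((14 - 12)*8 + 15354) + 2*I*sqrt(2122)) = 1/((2*8 + 15354) + 2*I*sqrt(2122)) = 1/((16 + 15354) + 2*I*sqrt(2122)) = 1/(15370 + 2*I*sqrt(2122))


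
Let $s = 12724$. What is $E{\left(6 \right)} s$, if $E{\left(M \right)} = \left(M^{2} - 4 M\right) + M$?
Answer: $229032$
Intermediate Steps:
$E{\left(M \right)} = M^{2} - 3 M$
$E{\left(6 \right)} s = 6 \left(-3 + 6\right) 12724 = 6 \cdot 3 \cdot 12724 = 18 \cdot 12724 = 229032$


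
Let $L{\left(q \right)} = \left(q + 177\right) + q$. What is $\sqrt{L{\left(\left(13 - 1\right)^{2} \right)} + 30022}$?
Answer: $\sqrt{30487} \approx 174.61$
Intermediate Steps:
$L{\left(q \right)} = 177 + 2 q$ ($L{\left(q \right)} = \left(177 + q\right) + q = 177 + 2 q$)
$\sqrt{L{\left(\left(13 - 1\right)^{2} \right)} + 30022} = \sqrt{\left(177 + 2 \left(13 - 1\right)^{2}\right) + 30022} = \sqrt{\left(177 + 2 \cdot 12^{2}\right) + 30022} = \sqrt{\left(177 + 2 \cdot 144\right) + 30022} = \sqrt{\left(177 + 288\right) + 30022} = \sqrt{465 + 30022} = \sqrt{30487}$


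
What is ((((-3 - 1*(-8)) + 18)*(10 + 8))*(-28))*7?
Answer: -81144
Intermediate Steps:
((((-3 - 1*(-8)) + 18)*(10 + 8))*(-28))*7 = ((((-3 + 8) + 18)*18)*(-28))*7 = (((5 + 18)*18)*(-28))*7 = ((23*18)*(-28))*7 = (414*(-28))*7 = -11592*7 = -81144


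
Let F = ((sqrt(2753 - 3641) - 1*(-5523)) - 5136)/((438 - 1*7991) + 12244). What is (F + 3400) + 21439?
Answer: 116520136/4691 + 2*I*sqrt(222)/4691 ≈ 24839.0 + 0.0063524*I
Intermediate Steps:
F = 387/4691 + 2*I*sqrt(222)/4691 (F = ((sqrt(-888) + 5523) - 5136)/((438 - 7991) + 12244) = ((2*I*sqrt(222) + 5523) - 5136)/(-7553 + 12244) = ((5523 + 2*I*sqrt(222)) - 5136)/4691 = (387 + 2*I*sqrt(222))*(1/4691) = 387/4691 + 2*I*sqrt(222)/4691 ≈ 0.082498 + 0.0063524*I)
(F + 3400) + 21439 = ((387/4691 + 2*I*sqrt(222)/4691) + 3400) + 21439 = (15949787/4691 + 2*I*sqrt(222)/4691) + 21439 = 116520136/4691 + 2*I*sqrt(222)/4691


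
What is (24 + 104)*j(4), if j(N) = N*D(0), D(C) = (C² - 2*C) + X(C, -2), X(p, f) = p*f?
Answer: 0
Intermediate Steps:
X(p, f) = f*p
D(C) = C² - 4*C (D(C) = (C² - 2*C) - 2*C = C² - 4*C)
j(N) = 0 (j(N) = N*(0*(-4 + 0)) = N*(0*(-4)) = N*0 = 0)
(24 + 104)*j(4) = (24 + 104)*0 = 128*0 = 0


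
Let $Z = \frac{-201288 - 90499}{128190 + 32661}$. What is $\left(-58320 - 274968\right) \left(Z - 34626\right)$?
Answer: $\frac{618795667120248}{53617} \approx 1.1541 \cdot 10^{10}$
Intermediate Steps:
$Z = - \frac{291787}{160851} \approx -1.814$
$\left(-58320 - 274968\right) \left(Z - 34626\right) = \left(-58320 - 274968\right) \left(- \frac{291787}{160851} - 34626\right) = \left(-333288\right) \left(- \frac{5569918513}{160851}\right) = \frac{618795667120248}{53617}$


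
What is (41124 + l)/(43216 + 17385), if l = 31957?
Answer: 73081/60601 ≈ 1.2059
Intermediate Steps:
(41124 + l)/(43216 + 17385) = (41124 + 31957)/(43216 + 17385) = 73081/60601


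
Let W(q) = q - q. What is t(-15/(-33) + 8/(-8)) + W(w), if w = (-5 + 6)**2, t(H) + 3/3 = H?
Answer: -17/11 ≈ -1.5455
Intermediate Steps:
t(H) = -1 + H
w = 1 (w = 1**2 = 1)
W(q) = 0
t(-15/(-33) + 8/(-8)) + W(w) = (-1 + (-15/(-33) + 8/(-8))) + 0 = (-1 + (-15*(-1/33) + 8*(-1/8))) + 0 = (-1 + (5/11 - 1)) + 0 = (-1 - 6/11) + 0 = -17/11 + 0 = -17/11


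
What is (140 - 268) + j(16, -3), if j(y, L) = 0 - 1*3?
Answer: -131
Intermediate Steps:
j(y, L) = -3 (j(y, L) = 0 - 3 = -3)
(140 - 268) + j(16, -3) = (140 - 268) - 3 = -128 - 3 = -131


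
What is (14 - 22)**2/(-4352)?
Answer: -1/68 ≈ -0.014706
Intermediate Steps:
(14 - 22)**2/(-4352) = (-8)**2*(-1/4352) = 64*(-1/4352) = -1/68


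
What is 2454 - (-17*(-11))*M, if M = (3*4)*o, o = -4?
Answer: 11430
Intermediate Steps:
M = -48 (M = (3*4)*(-4) = 12*(-4) = -48)
2454 - (-17*(-11))*M = 2454 - (-17*(-11))*(-48) = 2454 - 187*(-48) = 2454 - 1*(-8976) = 2454 + 8976 = 11430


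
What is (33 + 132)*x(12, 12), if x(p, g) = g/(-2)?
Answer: -990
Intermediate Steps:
x(p, g) = -g/2 (x(p, g) = g*(-1/2) = -g/2)
(33 + 132)*x(12, 12) = (33 + 132)*(-1/2*12) = 165*(-6) = -990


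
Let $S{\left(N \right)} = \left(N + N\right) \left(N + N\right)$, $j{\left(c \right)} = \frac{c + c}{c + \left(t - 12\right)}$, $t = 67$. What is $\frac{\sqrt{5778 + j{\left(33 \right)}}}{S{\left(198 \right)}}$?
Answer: $\frac{\sqrt{23115}}{313632} \approx 0.00048476$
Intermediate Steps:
$j{\left(c \right)} = \frac{2 c}{55 + c}$ ($j{\left(c \right)} = \frac{c + c}{c + \left(67 - 12\right)} = \frac{2 c}{c + \left(67 - 12\right)} = \frac{2 c}{c + 55} = \frac{2 c}{55 + c}$)
$S{\left(N \right)} = 4 N^{2}$ ($S{\left(N \right)} = 2 N 2 N = 4 N^{2}$)
$\frac{\sqrt{5778 + j{\left(33 \right)}}}{S{\left(198 \right)}} = \frac{\sqrt{5778 + 2 \cdot 33 \frac{1}{55 + 33}}}{4 \cdot 198^{2}} = \frac{\sqrt{5778 + 2 \cdot 33 \cdot \frac{1}{88}}}{4 \cdot 39204} = \frac{\sqrt{5778 + 2 \cdot 33 \cdot \frac{1}{88}}}{156816} = \sqrt{5778 + \frac{3}{4}} \cdot \frac{1}{156816} = \sqrt{\frac{23115}{4}} \cdot \frac{1}{156816} = \frac{\sqrt{23115}}{2} \cdot \frac{1}{156816} = \frac{\sqrt{23115}}{313632}$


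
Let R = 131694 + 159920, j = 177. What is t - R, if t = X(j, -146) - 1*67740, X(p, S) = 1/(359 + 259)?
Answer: -222080771/618 ≈ -3.5935e+5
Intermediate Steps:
X(p, S) = 1/618
R = 291614
t = -41863319/618 (t = 1/618 - 1*67740 = 1/618 - 67740 = -41863319/618 ≈ -67740.)
t - R = -41863319/618 - 1*291614 = -41863319/618 - 291614 = -222080771/618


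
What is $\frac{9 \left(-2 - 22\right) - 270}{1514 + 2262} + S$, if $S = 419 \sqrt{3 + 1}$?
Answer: $\frac{1581901}{1888} \approx 837.87$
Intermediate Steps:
$S = 838$ ($S = 419 \sqrt{4} = 419 \cdot 2 = 838$)
$\frac{9 \left(-2 - 22\right) - 270}{1514 + 2262} + S = \frac{9 \left(-2 - 22\right) - 270}{1514 + 2262} + 838 = \frac{9 \left(-24\right) - 270}{3776} + 838 = \left(-216 - 270\right) \frac{1}{3776} + 838 = \left(-486\right) \frac{1}{3776} + 838 = - \frac{243}{1888} + 838 = \frac{1581901}{1888}$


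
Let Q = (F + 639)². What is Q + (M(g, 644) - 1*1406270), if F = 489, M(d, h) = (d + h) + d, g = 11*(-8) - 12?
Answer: -133442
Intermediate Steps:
g = -100 (g = -88 - 12 = -100)
M(d, h) = h + 2*d
Q = 1272384 (Q = (489 + 639)² = 1128² = 1272384)
Q + (M(g, 644) - 1*1406270) = 1272384 + ((644 + 2*(-100)) - 1*1406270) = 1272384 + ((644 - 200) - 1406270) = 1272384 + (444 - 1406270) = 1272384 - 1405826 = -133442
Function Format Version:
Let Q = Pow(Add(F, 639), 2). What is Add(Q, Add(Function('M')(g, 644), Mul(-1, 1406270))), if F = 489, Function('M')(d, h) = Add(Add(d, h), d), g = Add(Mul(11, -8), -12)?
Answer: -133442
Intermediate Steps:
g = -100 (g = Add(-88, -12) = -100)
Function('M')(d, h) = Add(h, Mul(2, d))
Q = 1272384 (Q = Pow(Add(489, 639), 2) = Pow(1128, 2) = 1272384)
Add(Q, Add(Function('M')(g, 644), Mul(-1, 1406270))) = Add(1272384, Add(Add(644, Mul(2, -100)), Mul(-1, 1406270))) = Add(1272384, Add(Add(644, -200), -1406270)) = Add(1272384, Add(444, -1406270)) = Add(1272384, -1405826) = -133442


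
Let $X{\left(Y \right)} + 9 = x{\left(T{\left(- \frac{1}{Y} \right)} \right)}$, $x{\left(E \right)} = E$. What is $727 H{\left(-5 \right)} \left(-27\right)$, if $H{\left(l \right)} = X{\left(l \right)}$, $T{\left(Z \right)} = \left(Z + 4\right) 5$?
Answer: $-235548$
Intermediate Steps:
$T{\left(Z \right)} = 20 + 5 Z$ ($T{\left(Z \right)} = \left(4 + Z\right) 5 = 20 + 5 Z$)
$X{\left(Y \right)} = 11 - \frac{5}{Y}$ ($X{\left(Y \right)} = -9 + \left(20 + 5 \left(- \frac{1}{Y}\right)\right) = -9 + \left(20 - \frac{5}{Y}\right) = 11 - \frac{5}{Y}$)
$H{\left(l \right)} = 11 - \frac{5}{l}$
$727 H{\left(-5 \right)} \left(-27\right) = 727 \left(11 - \frac{5}{-5}\right) \left(-27\right) = 727 \left(11 - -1\right) \left(-27\right) = 727 \left(11 + 1\right) \left(-27\right) = 727 \cdot 12 \left(-27\right) = 727 \left(-324\right) = -235548$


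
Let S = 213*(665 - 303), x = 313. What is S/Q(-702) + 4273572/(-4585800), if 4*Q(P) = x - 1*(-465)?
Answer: 58793580841/148656350 ≈ 395.50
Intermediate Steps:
Q(P) = 389/2 (Q(P) = (313 - 1*(-465))/4 = (313 + 465)/4 = (¼)*778 = 389/2)
S = 77106 (S = 213*362 = 77106)
S/Q(-702) + 4273572/(-4585800) = 77106/(389/2) + 4273572/(-4585800) = 77106*(2/389) + 4273572*(-1/4585800) = 154212/389 - 356131/382150 = 58793580841/148656350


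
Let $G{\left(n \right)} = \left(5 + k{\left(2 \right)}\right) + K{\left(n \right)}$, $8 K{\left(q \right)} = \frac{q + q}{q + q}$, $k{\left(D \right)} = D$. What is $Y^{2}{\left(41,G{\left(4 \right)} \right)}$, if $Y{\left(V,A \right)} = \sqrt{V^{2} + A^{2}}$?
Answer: $\frac{110833}{64} \approx 1731.8$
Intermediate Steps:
$K{\left(q \right)} = \frac{1}{8}$ ($K{\left(q \right)} = \frac{\left(q + q\right) \frac{1}{q + q}}{8} = \frac{2 q \frac{1}{2 q}}{8} = \frac{1}{8} \cdot 1 = \frac{1}{8}$)
$G{\left(n \right)} = \frac{57}{8}$ ($G{\left(n \right)} = \left(5 + 2\right) + \frac{1}{8} = 7 + \frac{1}{8} = \frac{57}{8}$)
$Y{\left(V,A \right)} = \sqrt{A^{2} + V^{2}}$
$Y^{2}{\left(41,G{\left(4 \right)} \right)} = \left(\sqrt{\left(\frac{57}{8}\right)^{2} + 41^{2}}\right)^{2} = \left(\sqrt{\frac{3249}{64} + 1681}\right)^{2} = \left(\sqrt{\frac{110833}{64}}\right)^{2} = \left(\frac{\sqrt{110833}}{8}\right)^{2} = \frac{110833}{64}$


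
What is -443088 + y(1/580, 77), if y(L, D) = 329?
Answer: -442759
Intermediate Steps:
-443088 + y(1/580, 77) = -443088 + 329 = -442759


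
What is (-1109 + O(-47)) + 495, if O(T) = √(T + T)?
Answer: -614 + I*√94 ≈ -614.0 + 9.6954*I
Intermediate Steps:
O(T) = √2*√T (O(T) = √(2*T) = √2*√T)
(-1109 + O(-47)) + 495 = (-1109 + √2*√(-47)) + 495 = (-1109 + √2*(I*√47)) + 495 = (-1109 + I*√94) + 495 = -614 + I*√94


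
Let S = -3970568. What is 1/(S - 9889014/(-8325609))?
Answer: -2775203/11019128928966 ≈ -2.5185e-7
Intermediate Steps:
1/(S - 9889014/(-8325609)) = 1/(-3970568 - 9889014/(-8325609)) = 1/(-3970568 - 9889014*(-1/8325609)) = 1/(-3970568 + 3296338/2775203) = 1/(-11019128928966/2775203) = -2775203/11019128928966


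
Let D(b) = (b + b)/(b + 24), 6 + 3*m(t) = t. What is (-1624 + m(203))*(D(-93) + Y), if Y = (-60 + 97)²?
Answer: -147491575/69 ≈ -2.1376e+6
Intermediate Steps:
m(t) = -2 + t/3
Y = 1369 (Y = 37² = 1369)
D(b) = 2*b/(24 + b) (D(b) = (2*b)/(24 + b) = 2*b/(24 + b))
(-1624 + m(203))*(D(-93) + Y) = (-1624 + (-2 + (⅓)*203))*(2*(-93)/(24 - 93) + 1369) = (-1624 + (-2 + 203/3))*(2*(-93)/(-69) + 1369) = (-1624 + 197/3)*(2*(-93)*(-1/69) + 1369) = -4675*(62/23 + 1369)/3 = -4675/3*31549/23 = -147491575/69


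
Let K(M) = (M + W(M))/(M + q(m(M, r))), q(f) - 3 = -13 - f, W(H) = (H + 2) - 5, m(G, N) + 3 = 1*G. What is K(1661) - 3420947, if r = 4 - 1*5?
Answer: -23949948/7 ≈ -3.4214e+6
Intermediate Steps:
r = -1 (r = 4 - 5 = -1)
m(G, N) = -3 + G (m(G, N) = -3 + 1*G = -3 + G)
W(H) = -3 + H (W(H) = (2 + H) - 5 = -3 + H)
q(f) = -10 - f (q(f) = 3 + (-13 - f) = -10 - f)
K(M) = 3/7 - 2*M/7 (K(M) = (M + (-3 + M))/(M + (-10 - (-3 + M))) = (-3 + 2*M)/(M + (-10 + (3 - M))) = (-3 + 2*M)/(M + (-7 - M)) = (-3 + 2*M)/(-7) = (-3 + 2*M)*(-1/7) = 3/7 - 2*M/7)
K(1661) - 3420947 = (3/7 - 2/7*1661) - 3420947 = (3/7 - 3322/7) - 3420947 = -3319/7 - 3420947 = -23949948/7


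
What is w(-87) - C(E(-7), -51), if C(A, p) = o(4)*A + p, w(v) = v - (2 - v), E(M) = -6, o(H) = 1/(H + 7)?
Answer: -1369/11 ≈ -124.45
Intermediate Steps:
o(H) = 1/(7 + H)
w(v) = -2 + 2*v (w(v) = v + (-2 + v) = -2 + 2*v)
C(A, p) = p + A/11 (C(A, p) = A/(7 + 4) + p = A/11 + p = p + A/11)
w(-87) - C(E(-7), -51) = (-2 + 2*(-87)) - (-51 + (1/11)*(-6)) = (-2 - 174) - (-51 - 6/11) = -176 - 1*(-567/11) = -176 + 567/11 = -1369/11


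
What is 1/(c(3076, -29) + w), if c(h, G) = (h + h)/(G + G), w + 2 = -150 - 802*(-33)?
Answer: 29/760030 ≈ 3.8156e-5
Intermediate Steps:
w = 26314 (w = -2 + (-150 - 802*(-33)) = -2 + (-150 + 26466) = -2 + 26316 = 26314)
c(h, G) = h/G (c(h, G) = (2*h)/((2*G)) = (2*h)*(1/(2*G)) = h/G)
1/(c(3076, -29) + w) = 1/(3076/(-29) + 26314) = 1/(3076*(-1/29) + 26314) = 1/(-3076/29 + 26314) = 1/(760030/29) = 29/760030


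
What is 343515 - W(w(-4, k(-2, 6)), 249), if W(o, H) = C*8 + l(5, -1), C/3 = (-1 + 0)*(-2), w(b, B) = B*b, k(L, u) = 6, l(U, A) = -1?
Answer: 343468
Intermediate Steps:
C = 6 (C = 3*((-1 + 0)*(-2)) = 3*(-1*(-2)) = 3*2 = 6)
W(o, H) = 47 (W(o, H) = 6*8 - 1 = 48 - 1 = 47)
343515 - W(w(-4, k(-2, 6)), 249) = 343515 - 1*47 = 343515 - 47 = 343468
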